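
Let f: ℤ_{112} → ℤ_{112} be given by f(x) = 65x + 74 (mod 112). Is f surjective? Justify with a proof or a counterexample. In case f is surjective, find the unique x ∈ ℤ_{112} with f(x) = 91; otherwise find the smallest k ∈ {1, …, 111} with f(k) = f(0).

33

By definition, surjectivity means every element of the codomain has a preimage under f.
Since gcd(65, 112) = 1, 65 is invertible modulo 112. Euclid's algorithm: 112 = 1·65 + 47, 65 = 1·47 + 18, 47 = 2·18 + 11, 18 = 1·11 + 7, 11 = 1·7 + 4, 7 = 1·4 + 3, 4 = 1·3 + 1; back-substituting gives 1 = 81·65 − 47·112, so 65⁻¹ ≡ 81 (mod 112).
For any y ∈ ℤ_{112}, x = 81(y − 74) mod 112 satisfies f(x) = 65·81(y − 74) + 74 ≡ y (since 65·81 ≡ 1 mod 112). So every y has a preimage.
So f is surjective.
Since f is surjective, we compute f⁻¹(91): solve 65x + 74 ≡ 91 (mod 112), i.e. 65x ≡ 17 (mod 112).
Multiplying by 65⁻¹ = 81 gives x ≡ 81·17 = 1377 = 12·112 + 33 ≡ 33 (mod 112).
Check: f(33) = 65·33 + 74 = 2219 = 19·112 + 91 ≡ 91 (mod 112).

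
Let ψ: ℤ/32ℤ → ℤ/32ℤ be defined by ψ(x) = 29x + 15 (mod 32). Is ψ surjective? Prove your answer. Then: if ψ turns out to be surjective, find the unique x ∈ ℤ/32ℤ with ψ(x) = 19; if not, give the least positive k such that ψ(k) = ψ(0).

20

Since gcd(29, 32) = 1, 29 is invertible modulo 32. Euclid's algorithm: 32 = 1·29 + 3, 29 = 9·3 + 2, 3 = 1·2 + 1; back-substituting gives 1 = 21·29 − 19·32, so 29⁻¹ ≡ 21 (mod 32).
For any y ∈ ℤ/32ℤ, x = 21(y − 15) mod 32 satisfies ψ(x) = 29·21(y − 15) + 15 ≡ y (since 29·21 ≡ 1 mod 32). So every y has a preimage.
Therefore ψ is surjective.
Since ψ is surjective, we find ψ⁻¹(19): we need 29x ≡ 19 − 15 ≡ 4 (mod 32). Using 29⁻¹ = 21: x ≡ 21·4 = 84 = 2·32 + 20, so x = 20.
Check: ψ(20) = 29·20 + 15 = 595 = 18·32 + 19 ≡ 19 (mod 32).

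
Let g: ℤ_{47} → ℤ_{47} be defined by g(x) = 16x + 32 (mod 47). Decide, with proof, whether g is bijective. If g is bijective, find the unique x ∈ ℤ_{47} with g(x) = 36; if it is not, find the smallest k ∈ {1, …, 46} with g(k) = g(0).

If g(x_1) = g(x_2), then 16x_1 ≡ 16x_2 (mod 47). Because gcd(16, 47) = 1, we may cancel 16 to get x_1 ≡ x_2 (mod 47).
We now compute 16⁻¹ mod 47 explicitly. Euclid's algorithm: 47 = 2·16 + 15, 16 = 1·15 + 1; back-substituting gives 1 = 3·16 − 1·47, so 16⁻¹ ≡ 3 (mod 47).
For any y ∈ ℤ_{47}, x = 3(y − 32) mod 47 satisfies g(x) = 16·3(y − 32) + 32 ≡ y (since 16·3 ≡ 1 mod 47). So every y has a preimage.
So g is bijective.
Since g is bijective, we compute g⁻¹(36): solve 16x + 32 ≡ 36 (mod 47), i.e. 16x ≡ 4 (mod 47).
Multiplying by 16⁻¹ = 3 gives x ≡ 3·4 = 12 ≡ 12 (mod 47).
Check: g(12) = 16·12 + 32 = 224 = 4·47 + 36 ≡ 36 (mod 47).

12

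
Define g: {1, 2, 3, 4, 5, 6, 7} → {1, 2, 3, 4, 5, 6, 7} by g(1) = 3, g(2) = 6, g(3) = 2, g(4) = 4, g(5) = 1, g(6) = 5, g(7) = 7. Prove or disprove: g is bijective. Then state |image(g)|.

7

The values 3, 6, 2, 4, 1, 5, 7 are a permutation of {1, 2, 3, 4, 5, 6, 7}: each element appears exactly once.
So g is injective and surjective, hence bijective.
The image of g is {1, 2, 3, 4, 5, 6, 7}, which has 7 elements.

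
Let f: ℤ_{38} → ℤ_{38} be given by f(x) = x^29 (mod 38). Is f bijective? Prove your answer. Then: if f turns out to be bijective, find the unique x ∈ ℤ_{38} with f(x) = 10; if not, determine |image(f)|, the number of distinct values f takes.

Computing x^29 mod 38 for each x (by repeated squaring, reducing mod 38 at every step), the values f(0), f(1), …, f(37) are: 0, 1, 34, 29, 16, 25, 36, 11, 12, 5, 14, 7, 8, 21, 32, 3, 28, 23, 18, 19, 20, 15, 10, 35, 6, 17, 30, 31, 24, 33, 26, 27, 2, 13, 22, 9, 4, 37.
Every element of ℤ_{38} appears exactly once in this list, so f is a bijection, and in particular bijective.
Since f is bijective, we read off the preimage of 10 from the same table: f(22) = 10, so f⁻¹(10) = 22.

22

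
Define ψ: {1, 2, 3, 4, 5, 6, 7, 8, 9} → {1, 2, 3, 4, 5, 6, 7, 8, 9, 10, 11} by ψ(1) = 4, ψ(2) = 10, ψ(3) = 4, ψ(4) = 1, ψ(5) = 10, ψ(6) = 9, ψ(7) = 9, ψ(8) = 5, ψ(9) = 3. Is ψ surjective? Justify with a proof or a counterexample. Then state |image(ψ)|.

6

No element maps to 2, so ψ is not surjective.
The image of ψ is {1, 3, 4, 5, 9, 10}, which has 6 elements.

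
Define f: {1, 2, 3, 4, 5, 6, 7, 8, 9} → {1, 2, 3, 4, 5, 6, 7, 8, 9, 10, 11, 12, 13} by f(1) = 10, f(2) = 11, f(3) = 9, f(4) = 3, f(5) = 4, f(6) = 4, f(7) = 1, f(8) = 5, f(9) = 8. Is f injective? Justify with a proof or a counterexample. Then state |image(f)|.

8

f(5) = 4 = f(6) with 5 ≠ 6, so f is not injective.
The image of f is {1, 3, 4, 5, 8, 9, 10, 11}, which has 8 elements.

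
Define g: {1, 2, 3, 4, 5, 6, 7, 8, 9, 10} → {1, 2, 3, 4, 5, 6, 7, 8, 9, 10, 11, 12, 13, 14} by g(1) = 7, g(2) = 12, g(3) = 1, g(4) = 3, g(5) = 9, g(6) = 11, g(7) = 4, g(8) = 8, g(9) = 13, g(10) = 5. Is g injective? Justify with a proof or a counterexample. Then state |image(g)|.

10

The values g(1), …, g(10) are 7, 12, 1, 3, 9, 11, 4, 8, 13, 5 — all distinct.
So g(s) = g(t) only when s = t, and g is injective.
The image of g is {1, 3, 4, 5, 7, 8, 9, 11, 12, 13}, which has 10 elements.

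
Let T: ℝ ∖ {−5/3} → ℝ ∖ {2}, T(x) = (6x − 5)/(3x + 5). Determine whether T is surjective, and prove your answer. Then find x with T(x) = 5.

For any y ≠ 2, solving y(3x + 5) = 6x − 5 for x gives a well-defined x ≠ −5/3. So T is surjective.
Solving T(x) = 5: cross-multiplying gives 6x − 5 = 5(3x + 5), which rearranges to −9x = 30, so x = −10/3.

-10/3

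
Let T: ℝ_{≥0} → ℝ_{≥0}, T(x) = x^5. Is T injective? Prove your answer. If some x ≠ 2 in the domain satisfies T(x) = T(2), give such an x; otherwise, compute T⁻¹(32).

On ℝ_{≥0}, x ↦ x^5 is strictly increasing, so T(s) = T(t) forces s = t. Thus T is injective.
Since x ↦ x^5 is strictly increasing on ℝ_{≥0}, it is injective there, so no x ≠ 2 in the domain has T(x) = T(2). We therefore compute T⁻¹(32) = 32^{1/5} = 2 (indeed 2^5 = 32).

2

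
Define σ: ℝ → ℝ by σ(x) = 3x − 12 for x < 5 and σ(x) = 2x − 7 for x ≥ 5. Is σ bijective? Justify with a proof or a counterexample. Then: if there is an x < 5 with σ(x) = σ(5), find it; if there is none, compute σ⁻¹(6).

13/2

Both pieces are strictly increasing (slopes 3 and 2), so each is injective on its own interval.
The left piece maps (−∞, 5) onto (−∞, 3); the right piece maps [5, ∞) onto [3, ∞).
Since 3 = 3, the images partition ℝ: σ is injective and surjective, hence bijective.
Because the two images are disjoint, no x < 5 has σ(x) = σ(5), so we compute σ⁻¹(6): 6 lies in [3, ∞), so solve 2x − 7 = 6: x = (6 + 7)/2 = 13/2.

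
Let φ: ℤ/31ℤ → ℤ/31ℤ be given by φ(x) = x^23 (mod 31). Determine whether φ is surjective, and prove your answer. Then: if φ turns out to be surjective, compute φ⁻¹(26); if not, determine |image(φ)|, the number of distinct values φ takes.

Since 31 is prime, the nonzero elements of ℤ/31ℤ form a cyclic group of order 30.
As gcd(23, 30) = 1, raising to the 23rd power is a bijection on this group: if x_1^23 ≡ x_2^23 then (x_1x_2^{−1})^23 = 1, and the only element of order dividing gcd(23, 30) = 1 is 1, so x_1 = x_2.
With φ(0) = 0 this makes φ injective on all of ℤ/31ℤ, hence bijective (finite equal-size domain and codomain). In particular φ is surjective.
Since φ is surjective, we find the preimage of 26. The inverse of x ↦ x^23 on (ℤ/31ℤ)^× is x ↦ x^17, because 23·17 = 391 = 13·30 + 1 ≡ 1 (mod 30) and x^{30} = 1 for x ≠ 0 (Fermat). So φ⁻¹(26) = 26^17 mod 31.
Repeated squaring mod 31: 26^1 ≡ 26, 26^2 ≡ 26² = 676 ≡ 25, 26^4 ≡ 25² = 625 ≡ 5, 26^8 ≡ 5² = 25, 26^16 ≡ 25² = 625 ≡ 5. Since 17 = 16 + 1, 26^17 ≡ 5·26: 5·26 = 130 ≡ 6. So 26^17 ≡ 6 (mod 31).
Hence φ⁻¹(26) = 6.

6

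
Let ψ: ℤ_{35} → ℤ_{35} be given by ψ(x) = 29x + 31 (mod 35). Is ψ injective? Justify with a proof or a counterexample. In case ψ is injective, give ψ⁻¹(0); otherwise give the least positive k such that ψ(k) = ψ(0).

11

If ψ(x_1) = ψ(x_2), then 29x_1 ≡ 29x_2 (mod 35). Because gcd(29, 35) = 1, we may cancel 29 to get x_1 ≡ x_2 (mod 35).
Therefore ψ is injective.
We now compute 29⁻¹ mod 35 explicitly. Euclid's algorithm: 35 = 1·29 + 6, 29 = 4·6 + 5, 6 = 1·5 + 1; back-substituting gives 1 = 29·29 − 24·35, so 29⁻¹ ≡ 29 (mod 35).
Since ψ is injective, we find ψ⁻¹(0): we need 29x ≡ 0 − 31 ≡ 4 (mod 35). Using 29⁻¹ = 29: x ≡ 29·4 = 116 = 3·35 + 11, so x = 11.
Check: ψ(11) = 29·11 + 31 = 350 = 10·35 + 0 ≡ 0 (mod 35).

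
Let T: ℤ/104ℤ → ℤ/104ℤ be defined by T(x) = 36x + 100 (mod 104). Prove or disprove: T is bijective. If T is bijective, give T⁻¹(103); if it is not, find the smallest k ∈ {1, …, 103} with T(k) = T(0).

Recall: injectivity means: for all u, v in the domain, T(u) = T(v) implies u = v.
We have gcd(36, 104) = 4 > 1. Taking u = 0 and v = 26: T(0) = 100 and T(26) = 36·26 + 100 = 1036 ≡ 100 (mod 104).
So T(0) = T(26) while 0 ≠ 26, so T is not injective, hence not bijective.
Since T is not bijective, we find the least positive k with T(k) = T(0): this means 36k ≡ 0 (mod 104), i.e. 104 ∣ 36k. Since gcd(36, 104) = 4, dividing through by 4 this holds exactly when 26 ∣ 9k, and as gcd(9, 26) = 1, exactly when 26 ∣ k.
The smallest positive such k is 26.

26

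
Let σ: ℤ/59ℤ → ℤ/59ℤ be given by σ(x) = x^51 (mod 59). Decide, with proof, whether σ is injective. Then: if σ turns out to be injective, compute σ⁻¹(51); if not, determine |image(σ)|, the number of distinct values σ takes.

25

Since 59 is prime, the nonzero elements of ℤ/59ℤ form a cyclic group of order 58.
As gcd(51, 58) = 1, raising to the 51st power is a bijection on this group: if x_1^51 ≡ x_2^51 then (x_1x_2^{−1})^51 = 1, and the only element of order dividing gcd(51, 58) = 1 is 1, so x_1 = x_2.
With σ(0) = 0 this makes σ injective on all of ℤ/59ℤ, hence bijective (finite equal-size domain and codomain). In particular σ is injective.
Since σ is injective, we find the preimage of 51. The inverse of x ↦ x^51 on (ℤ/59ℤ)^× is x ↦ x^33, because 51·33 = 1683 = 29·58 + 1 ≡ 1 (mod 58) and x^{58} = 1 for x ≠ 0 (Fermat). So σ⁻¹(51) = 51^33 mod 59.
Repeated squaring mod 59: 51^1 ≡ 51, 51^2 ≡ 51² = 2601 ≡ 5, 51^4 ≡ 5² = 25, 51^8 ≡ 25² = 625 ≡ 35, 51^16 ≡ 35² = 1225 ≡ 45, 51^32 ≡ 45² = 2025 ≡ 19. Since 33 = 32 + 1, 51^33 ≡ 19·51: 19·51 = 969 ≡ 25. So 51^33 ≡ 25 (mod 59).
Hence σ⁻¹(51) = 25.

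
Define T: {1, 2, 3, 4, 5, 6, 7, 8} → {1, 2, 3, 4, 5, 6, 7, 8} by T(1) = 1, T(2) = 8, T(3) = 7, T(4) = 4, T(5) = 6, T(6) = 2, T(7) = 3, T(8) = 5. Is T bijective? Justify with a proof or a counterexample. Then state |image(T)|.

8

The values 1, 8, 7, 4, 6, 2, 3, 5 are a permutation of {1, 2, 3, 4, 5, 6, 7, 8}: each element appears exactly once.
So T is injective and surjective, hence bijective.
The image of T is {1, 2, 3, 4, 5, 6, 7, 8}, which has 8 elements.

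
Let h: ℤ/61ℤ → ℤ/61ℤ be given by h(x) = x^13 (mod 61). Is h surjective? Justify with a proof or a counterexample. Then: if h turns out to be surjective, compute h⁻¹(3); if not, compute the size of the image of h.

52

Since 61 is prime, the nonzero elements of ℤ/61ℤ form a cyclic group of order 60.
As gcd(13, 60) = 1, raising to the 13th power is a bijection on this group: if s^13 ≡ t^13 then (st^{−1})^13 = 1, and the only element of order dividing gcd(13, 60) = 1 is 1, so s = t.
With h(0) = 0 this makes h injective on all of ℤ/61ℤ, hence bijective (finite equal-size domain and codomain). In particular h is surjective.
Since h is surjective, we find the preimage of 3. The inverse of x ↦ x^13 on (ℤ/61ℤ)^× is x ↦ x^37, because 13·37 = 481 = 8·60 + 1 ≡ 1 (mod 60) and x^{60} = 1 for x ≠ 0 (Fermat). So h⁻¹(3) = 3^37 mod 61.
Repeated squaring mod 61: 3^1 ≡ 3, 3^2 ≡ 3² = 9, 3^4 ≡ 9² = 81 ≡ 20, 3^8 ≡ 20² = 400 ≡ 34, 3^16 ≡ 34² = 1156 ≡ 58, 3^32 ≡ 58² = 3364 ≡ 9. Since 37 = 32 + 4 + 1, 3^37 ≡ 9·20·3: 9·20 = 180 ≡ 58, then 58·3 = 174 ≡ 52. So 3^37 ≡ 52 (mod 61).
Hence h⁻¹(3) = 52.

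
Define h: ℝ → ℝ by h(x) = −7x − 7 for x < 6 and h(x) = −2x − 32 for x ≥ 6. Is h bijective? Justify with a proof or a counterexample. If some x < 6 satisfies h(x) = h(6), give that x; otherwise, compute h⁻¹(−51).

37/7

Both pieces are strictly decreasing (slopes −7 and −2), so each is injective on its own interval.
The left piece maps (−∞, 6) onto (−49, ∞); the right piece maps [6, ∞) onto (−∞, −44].
These images overlap. In particular h(6) = −44 (right piece), and solving −7x − 7 = −44 on the left piece gives x = 37/7 < 6.
So h(37/7) = h(6) with 37/7 ≠ 6, and h is not injective, hence not bijective. This x = 37/7 is the requested value below 6.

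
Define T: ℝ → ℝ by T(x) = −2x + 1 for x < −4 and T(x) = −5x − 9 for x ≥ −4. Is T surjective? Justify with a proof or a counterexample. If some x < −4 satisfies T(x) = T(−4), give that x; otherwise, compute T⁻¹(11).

-5

Both pieces are strictly decreasing (slopes −2 and −5), so each is injective on its own interval.
The left piece maps (−∞, −4) onto (9, ∞); the right piece maps [−4, ∞) onto (−∞, 11].
The union (9, ∞) ∪ (−∞, 11] covers ℝ, so T is surjective.
For the follow-up: the images overlap, so an x < −4 with T(x) = T(−4) exists. T(−4) = 11; solving −2x + 1 = 11 for x < −4 gives x = (11 − 1)/(−2) = −5.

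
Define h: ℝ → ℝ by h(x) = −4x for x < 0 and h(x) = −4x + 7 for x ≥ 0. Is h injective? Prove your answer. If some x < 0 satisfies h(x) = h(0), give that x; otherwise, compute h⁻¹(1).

Both pieces are strictly decreasing (slopes −4 and −4), so each is injective on its own interval.
The left piece maps (−∞, 0) onto (0, ∞); the right piece maps [0, ∞) onto (−∞, 7].
These images overlap. In particular h(0) = 7 (right piece), and solving −4x = 7 on the left piece gives x = −7/4 < 0.
So h(−7/4) = h(0) with −7/4 ≠ 0, and h is not injective. This x = −7/4 is the requested value below 0.

-7/4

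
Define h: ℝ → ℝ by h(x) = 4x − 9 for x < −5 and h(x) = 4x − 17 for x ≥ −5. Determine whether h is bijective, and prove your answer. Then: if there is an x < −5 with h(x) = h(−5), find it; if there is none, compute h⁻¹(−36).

Both pieces are strictly increasing (slopes 4 and 4), so each is injective on its own interval.
The left piece maps (−∞, −5) onto (−∞, −29); the right piece maps [−5, ∞) onto [−37, ∞).
These images overlap. In particular h(−5) = −37 (right piece), and solving 4x − 9 = −37 on the left piece gives x = −7 < −5.
So h(−7) = h(−5) with −7 ≠ −5, and h is not injective, hence not bijective. This x = −7 is the requested value below −5.

-7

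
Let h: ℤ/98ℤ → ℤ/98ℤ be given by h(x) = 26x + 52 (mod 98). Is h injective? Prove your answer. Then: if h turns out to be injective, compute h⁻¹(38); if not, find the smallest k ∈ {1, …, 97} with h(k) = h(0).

Recall: h is injective if h(u) = h(v) implies u = v.
We have gcd(26, 98) = 2 > 1. Taking u = 0 and v = 49: h(0) = 52 and h(49) = 26·49 + 52 = 1326 ≡ 52 (mod 98).
So h(0) = h(49) while 0 ≠ 49, hence h is not injective.
Since h is not injective, we find the least positive k with h(k) = h(0): this means 26k ≡ 0 (mod 98), i.e. 98 ∣ 26k. Since gcd(26, 98) = 2, dividing through by 2 this holds exactly when 49 ∣ 13k, and as gcd(13, 49) = 1, exactly when 49 ∣ k.
The smallest positive such k is 49.

49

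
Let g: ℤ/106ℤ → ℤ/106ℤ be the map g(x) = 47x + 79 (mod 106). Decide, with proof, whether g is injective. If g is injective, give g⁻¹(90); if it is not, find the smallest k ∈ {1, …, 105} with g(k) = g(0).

If g(a) = g(b), then 47a ≡ 47b (mod 106). Because gcd(47, 106) = 1, we may cancel 47 to get a ≡ b (mod 106).
Thus g is injective.
We now compute 47⁻¹ mod 106 explicitly. Euclid's algorithm: 106 = 2·47 + 12, 47 = 3·12 + 11, 12 = 1·11 + 1; back-substituting gives 1 = 97·47 − 43·106, so 47⁻¹ ≡ 97 (mod 106).
Since g is injective, we compute g⁻¹(90): solve 47x + 79 ≡ 90 (mod 106), i.e. 47x ≡ 11 (mod 106).
Multiplying by 47⁻¹ = 97 gives x ≡ 97·11 = 1067 = 10·106 + 7 ≡ 7 (mod 106).
Check: g(7) = 47·7 + 79 = 408 = 3·106 + 90 ≡ 90 (mod 106).

7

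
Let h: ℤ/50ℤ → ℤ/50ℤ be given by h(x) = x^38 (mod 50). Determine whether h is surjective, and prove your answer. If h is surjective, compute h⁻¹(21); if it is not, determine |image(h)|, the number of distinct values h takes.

h(0) = 0^38 = 0.
h(10): Repeated squaring mod 50: 10^1 ≡ 10, 10^2 ≡ 10² = 100 ≡ 0, 10^4 ≡ 0² = 0, 10^8 ≡ 0² = 0, 10^16 ≡ 0² = 0, 10^32 ≡ 0² = 0. Since 38 = 32 + 4 + 2, 10^38 ≡ 0·0·0: 0·0 = 0, then 0·0 = 0. So 10^38 ≡ 0 (mod 50).
So h(0) = h(10) = 0 while 0 ≠ 10, hence h is not injective.
A non-injective map from the 50-element set ℤ/50ℤ to itself takes at most 49 distinct values, so it cannot be surjective. So h is not surjective.
Since h is not surjective, we determine |image(h)|. Computing x^38 mod 50 for each x (by repeated squaring, reducing mod 50 at every step), the values h(0), h(1), …, h(49) are: 0, 1, 44, 39, 36, 25, 16, 49, 34, 21, 0, 31, 4, 29, 6, 25, 46, 9, 24, 41, 0, 11, 14, 19, 26, 25, 26, 19, 14, 11, 0, 41, 24, 9, 46, 25, 6, 29, 4, 31, 0, 21, 34, 49, 16, 25, 36, 39, 44, 1.
The distinct values are {0, 1, 4, 6, 9, 11, 14, 16, 19, 21, 24, 25, 26, 29, 31, 34, 36, 39, 41, 44, 46, 49}; there are 22 of them.

22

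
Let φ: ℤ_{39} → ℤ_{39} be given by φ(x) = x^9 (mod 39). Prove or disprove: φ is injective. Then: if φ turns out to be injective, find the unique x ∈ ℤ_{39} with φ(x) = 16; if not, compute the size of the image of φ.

φ(2): Repeated squaring mod 39: 2^1 ≡ 2, 2^2 ≡ 2² = 4, 2^4 ≡ 4² = 16, 2^8 ≡ 16² = 256 ≡ 22. Since 9 = 8 + 1, 2^9 ≡ 22·2: 22·2 = 44 ≡ 5. So 2^9 ≡ 5 (mod 39).
φ(5): Repeated squaring mod 39: 5^1 ≡ 5, 5^2 ≡ 5² = 25, 5^4 ≡ 25² = 625 ≡ 1, 5^8 ≡ 1² = 1. Since 9 = 8 + 1, 5^9 ≡ 1·5: 1·5 = 5. So 5^9 ≡ 5 (mod 39).
So φ(2) = φ(5) = 5 while 2 ≠ 5, therefore φ is not injective.
Since φ is not injective, we determine |image(φ)|. Computing x^9 mod 39 for each x (by repeated squaring, reducing mod 39 at every step), the values φ(0), φ(1), …, φ(38) are: 0, 1, 5, 27, 25, 5, 18, 34, 8, 27, 25, 8, 12, 13, 14, 18, 1, 38, 18, 31, 8, 21, 1, 38, 21, 25, 26, 27, 31, 14, 12, 31, 5, 21, 34, 14, 12, 34, 38.
The distinct values are {0, 1, 5, 8, 12, 13, 14, 18, 21, 25, 26, 27, 31, 34, 38}; there are 15 of them.

15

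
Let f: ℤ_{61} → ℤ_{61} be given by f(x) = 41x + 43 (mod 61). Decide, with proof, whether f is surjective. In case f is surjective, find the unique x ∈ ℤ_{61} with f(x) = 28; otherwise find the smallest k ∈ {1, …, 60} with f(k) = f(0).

16

Since gcd(41, 61) = 1, 41 is invertible modulo 61. Euclid's algorithm: 61 = 1·41 + 20, 41 = 2·20 + 1; back-substituting gives 1 = 3·41 − 2·61, so 41⁻¹ ≡ 3 (mod 61).
For any y ∈ ℤ_{61}, x = 3(y − 43) mod 61 satisfies f(x) = 41·3(y − 43) + 43 ≡ y (since 41·3 ≡ 1 mod 61). So every y has a preimage.
Hence f is surjective.
Since f is surjective, we compute f⁻¹(28): solve 41x + 43 ≡ 28 (mod 61), i.e. 41x ≡ 46 (mod 61).
Multiplying by 41⁻¹ = 3 gives x ≡ 3·46 = 138 = 2·61 + 16 ≡ 16 (mod 61).
Check: f(16) = 41·16 + 43 = 699 = 11·61 + 28 ≡ 28 (mod 61).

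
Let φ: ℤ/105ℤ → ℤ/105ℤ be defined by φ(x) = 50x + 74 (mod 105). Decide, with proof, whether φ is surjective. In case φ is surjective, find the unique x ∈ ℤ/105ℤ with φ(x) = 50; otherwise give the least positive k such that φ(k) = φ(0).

21

By definition, surjectivity means every element of the codomain has a preimage under φ.
Since gcd(50, 105) = 5, we have 50x ≡ 0 (mod 5) for all x, so φ(x) ≡ 4 (mod 5).
But 0 ≢ 4 (mod 5), so 0 ∈ ℤ/105ℤ has no preimage. Thus φ is not surjective.
Since φ is not surjective, we find the least positive k with φ(k) = φ(0): this means 50k ≡ 0 (mod 105), i.e. 105 ∣ 50k. Since gcd(50, 105) = 5, dividing through by 5 this holds exactly when 21 ∣ 10k, and as gcd(10, 21) = 1, exactly when 21 ∣ k.
The smallest positive such k is 21.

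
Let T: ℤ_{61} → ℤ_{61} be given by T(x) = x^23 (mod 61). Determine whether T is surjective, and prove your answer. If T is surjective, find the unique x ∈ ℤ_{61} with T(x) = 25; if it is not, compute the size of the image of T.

15

Since 61 is prime, the nonzero elements of ℤ_{61} form a cyclic group of order 60.
As gcd(23, 60) = 1, raising to the 23rd power is a bijection on this group: if s^23 ≡ t^23 then (st^{−1})^23 = 1, and the only element of order dividing gcd(23, 60) = 1 is 1, so s = t.
With T(0) = 0 this makes T injective on all of ℤ_{61}, hence bijective (finite equal-size domain and codomain). In particular T is surjective.
Since T is surjective, we find the preimage of 25. The inverse of x ↦ x^23 on (ℤ_{61})^× is x ↦ x^47, because 23·47 = 1081 = 18·60 + 1 ≡ 1 (mod 60) and x^{60} = 1 for x ≠ 0 (Fermat). So T⁻¹(25) = 25^47 mod 61.
Repeated squaring mod 61: 25^1 ≡ 25, 25^2 ≡ 25² = 625 ≡ 15, 25^4 ≡ 15² = 225 ≡ 42, 25^8 ≡ 42² = 1764 ≡ 56, 25^16 ≡ 56² = 3136 ≡ 25, 25^32 ≡ 25² = 625 ≡ 15. Since 47 = 32 + 8 + 4 + 2 + 1, 25^47 ≡ 15·56·42·15·25: 15·56 = 840 ≡ 47, then 47·42 = 1974 ≡ 22, then 22·15 = 330 ≡ 25, then 25·25 = 625 ≡ 15. So 25^47 ≡ 15 (mod 61).
Hence T⁻¹(25) = 15.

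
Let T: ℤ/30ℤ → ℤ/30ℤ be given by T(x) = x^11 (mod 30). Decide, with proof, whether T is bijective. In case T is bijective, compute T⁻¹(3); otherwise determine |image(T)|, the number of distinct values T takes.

27

Computing x^11 mod 30 for each x (by repeated squaring, reducing mod 30 at every step), the values T(0), T(1), …, T(29) are: 0, 1, 8, 27, 4, 5, 6, 13, 2, 9, 10, 11, 18, 7, 14, 15, 16, 23, 12, 19, 20, 21, 28, 17, 24, 25, 26, 3, 22, 29.
Every element of ℤ/30ℤ appears exactly once in this list, so T is a bijection, and in particular bijective.
Since T is bijective, we read off the preimage of 3 from the same table: T(27) = 3, so T⁻¹(3) = 27.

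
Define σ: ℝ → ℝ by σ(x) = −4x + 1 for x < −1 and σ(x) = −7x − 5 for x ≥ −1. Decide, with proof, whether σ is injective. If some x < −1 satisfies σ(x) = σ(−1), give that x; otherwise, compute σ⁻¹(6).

Both pieces are strictly decreasing (slopes −4 and −7), so each is injective on its own interval.
The left piece maps (−∞, −1) onto (5, ∞); the right piece maps [−1, ∞) onto (−∞, 2].
These images are disjoint, so no value is attained by both pieces. So σ is injective.
Because the two images are disjoint, no x < −1 has σ(x) = σ(−1), so we compute σ⁻¹(6): 6 lies in (5, ∞), so solve −4x + 1 = 6: x = (6 − 1)/(−4) = −5/4.

-5/4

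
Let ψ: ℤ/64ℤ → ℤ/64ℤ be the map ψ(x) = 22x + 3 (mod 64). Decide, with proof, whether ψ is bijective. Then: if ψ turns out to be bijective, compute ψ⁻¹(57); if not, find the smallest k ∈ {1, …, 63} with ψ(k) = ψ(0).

32

We have gcd(22, 64) = 2 > 1. Taking a = 0 and b = 32: ψ(0) = 3 and ψ(32) = 22·32 + 3 = 707 ≡ 3 (mod 64).
So ψ(0) = ψ(32) while 0 ≠ 32, therefore ψ is not injective, hence not bijective.
Since ψ is not bijective, we find the least positive k with ψ(k) = ψ(0): this means 22k ≡ 0 (mod 64), i.e. 64 ∣ 22k. Since gcd(22, 64) = 2, dividing through by 2 this holds exactly when 32 ∣ 11k, and as gcd(11, 32) = 1, exactly when 32 ∣ k.
The smallest positive such k is 32.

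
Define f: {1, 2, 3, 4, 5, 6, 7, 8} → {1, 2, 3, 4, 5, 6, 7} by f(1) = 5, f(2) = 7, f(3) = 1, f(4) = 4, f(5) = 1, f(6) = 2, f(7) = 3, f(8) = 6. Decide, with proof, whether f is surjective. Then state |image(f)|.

7

Every element of the codomain has a preimage: 1 = f(3), 2 = f(6), 3 = f(7), 4 = f(4), 5 = f(1), 6 = f(8), 7 = f(2).
So f is surjective.
The image of f is {1, 2, 3, 4, 5, 6, 7}, which has 7 elements.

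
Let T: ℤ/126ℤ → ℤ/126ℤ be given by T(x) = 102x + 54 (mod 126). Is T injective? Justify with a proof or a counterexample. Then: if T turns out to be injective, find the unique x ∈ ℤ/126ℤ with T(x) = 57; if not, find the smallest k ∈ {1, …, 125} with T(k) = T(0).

21

We have gcd(102, 126) = 6 > 1. Taking x_1 = 0 and x_2 = 21: T(0) = 54 and T(21) = 102·21 + 54 = 2196 ≡ 54 (mod 126).
So T(0) = T(21) while 0 ≠ 21, so T is not injective.
Since T is not injective, we find the least positive k with T(k) = T(0): this means 102k ≡ 0 (mod 126), i.e. 126 ∣ 102k. Since gcd(102, 126) = 6, dividing through by 6 this holds exactly when 21 ∣ 17k, and as gcd(17, 21) = 1, exactly when 21 ∣ k.
The smallest positive such k is 21.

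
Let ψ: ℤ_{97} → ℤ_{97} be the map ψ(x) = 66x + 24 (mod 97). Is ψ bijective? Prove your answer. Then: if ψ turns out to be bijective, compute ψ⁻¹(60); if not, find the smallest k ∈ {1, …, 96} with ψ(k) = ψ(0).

27

If ψ(x_1) = ψ(x_2), then 66x_1 ≡ 66x_2 (mod 97). Because gcd(66, 97) = 1, we may cancel 66 to get x_1 ≡ x_2 (mod 97).
We now compute 66⁻¹ mod 97 explicitly. Euclid's algorithm: 97 = 1·66 + 31, 66 = 2·31 + 4, 31 = 7·4 + 3, 4 = 1·3 + 1; back-substituting gives 1 = 25·66 − 17·97, so 66⁻¹ ≡ 25 (mod 97).
Then y ↦ 25(y − 24) is a two-sided inverse to ψ, so every y ∈ ℤ_{97} has a preimage.
So ψ is bijective.
Since ψ is bijective, we find ψ⁻¹(60): we need 66x ≡ 60 − 24 ≡ 36 (mod 97). Using 66⁻¹ = 25: x ≡ 25·36 = 900 = 9·97 + 27, so x = 27.
Check: ψ(27) = 66·27 + 24 = 1806 = 18·97 + 60 ≡ 60 (mod 97).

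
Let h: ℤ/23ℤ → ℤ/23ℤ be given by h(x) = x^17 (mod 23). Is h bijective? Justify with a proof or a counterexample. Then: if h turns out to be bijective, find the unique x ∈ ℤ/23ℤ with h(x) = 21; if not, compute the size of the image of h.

Since 23 is prime, the nonzero elements of ℤ/23ℤ form a cyclic group of order 22.
As gcd(17, 22) = 1, raising to the 17th power is a bijection on this group: if a^17 ≡ b^17 then (ab^{−1})^17 = 1, and the only element of order dividing gcd(17, 22) = 1 is 1, so a = b.
With h(0) = 0 this makes h injective on all of ℤ/23ℤ, hence bijective (finite equal-size domain and codomain). In particular h is bijective.
Since h is bijective, we find the preimage of 21. The inverse of x ↦ x^17 on (ℤ/23ℤ)^× is x ↦ x^13, because 17·13 = 221 = 10·22 + 1 ≡ 1 (mod 22) and x^{22} = 1 for x ≠ 0 (Fermat). So h⁻¹(21) = 21^13 mod 23.
Repeated squaring mod 23: 21^1 ≡ 21, 21^2 ≡ 21² = 441 ≡ 4, 21^4 ≡ 4² = 16, 21^8 ≡ 16² = 256 ≡ 3. Since 13 = 8 + 4 + 1, 21^13 ≡ 3·16·21: 3·16 = 48 ≡ 2, then 2·21 = 42 ≡ 19. So 21^13 ≡ 19 (mod 23).
Hence h⁻¹(21) = 19.

19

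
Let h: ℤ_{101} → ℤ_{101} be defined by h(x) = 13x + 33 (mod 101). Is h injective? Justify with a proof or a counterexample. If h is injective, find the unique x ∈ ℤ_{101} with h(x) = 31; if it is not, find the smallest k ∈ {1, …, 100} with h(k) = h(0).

62

Suppose h(u) = h(v) in ℤ_{101}. Then 13u + 33 ≡ 13v + 33 (mod 101), hence 13(u − v) ≡ 0 (mod 101).
Since gcd(13, 101) = 1, 13 is invertible modulo 101, hence u − v ≡ 0 (mod 101), i.e. u = v.
Thus h is injective.
We now compute 13⁻¹ mod 101 explicitly. Euclid's algorithm: 101 = 7·13 + 10, 13 = 1·10 + 3, 10 = 3·3 + 1; back-substituting gives 1 = 70·13 − 9·101, so 13⁻¹ ≡ 70 (mod 101).
Since h is injective, we find h⁻¹(31): we need 13x ≡ 31 − 33 ≡ 99 (mod 101). Using 13⁻¹ = 70: x ≡ 70·99 = 6930 = 68·101 + 62, so x = 62.
Check: h(62) = 13·62 + 33 = 839 = 8·101 + 31 ≡ 31 (mod 101).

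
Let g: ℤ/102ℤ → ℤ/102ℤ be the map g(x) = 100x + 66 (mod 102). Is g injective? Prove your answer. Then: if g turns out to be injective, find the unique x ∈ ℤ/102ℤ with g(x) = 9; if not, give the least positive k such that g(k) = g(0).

51

By definition, injectivity means: for all s, t in the domain, g(s) = g(t) implies s = t.
We have gcd(100, 102) = 2 > 1. Taking s = 0 and t = 51: g(0) = 66 and g(51) = 100·51 + 66 = 5166 ≡ 66 (mod 102).
So g(0) = g(51) while 0 ≠ 51, thus g is not injective.
Since g is not injective, we find the least positive k with g(k) = g(0): this means 100k ≡ 0 (mod 102), i.e. 102 ∣ 100k. Since gcd(100, 102) = 2, dividing through by 2 this holds exactly when 51 ∣ 50k, and as gcd(50, 51) = 1, exactly when 51 ∣ k.
The smallest positive such k is 51.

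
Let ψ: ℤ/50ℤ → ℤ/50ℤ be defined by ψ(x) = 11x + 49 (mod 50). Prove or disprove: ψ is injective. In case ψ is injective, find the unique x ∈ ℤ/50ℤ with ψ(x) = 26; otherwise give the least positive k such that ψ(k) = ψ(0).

7

Recall: injectivity means: for all a, b in the domain, ψ(a) = ψ(b) implies a = b.
Suppose ψ(a) = ψ(b) in ℤ/50ℤ. Then 11a + 49 ≡ 11b + 49 (mod 50), therefore 11(a − b) ≡ 0 (mod 50).
Since gcd(11, 50) = 1, 11 is invertible modulo 50, thus a − b ≡ 0 (mod 50), i.e. a = b.
Hence ψ is injective.
We now compute 11⁻¹ mod 50 explicitly. Euclid's algorithm: 50 = 4·11 + 6, 11 = 1·6 + 5, 6 = 1·5 + 1; back-substituting gives 1 = 41·11 − 9·50, so 11⁻¹ ≡ 41 (mod 50).
Since ψ is injective, we find ψ⁻¹(26): we need 11x ≡ 26 − 49 ≡ 27 (mod 50). Using 11⁻¹ = 41: x ≡ 41·27 = 1107 = 22·50 + 7, so x = 7.
Check: ψ(7) = 11·7 + 49 = 126 = 2·50 + 26 ≡ 26 (mod 50).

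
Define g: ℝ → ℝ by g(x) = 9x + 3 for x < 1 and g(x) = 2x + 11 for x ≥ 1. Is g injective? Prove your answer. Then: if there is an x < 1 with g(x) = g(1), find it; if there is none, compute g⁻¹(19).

4

Both pieces are strictly increasing (slopes 9 and 2), so each is injective on its own interval.
The left piece maps (−∞, 1) onto (−∞, 12); the right piece maps [1, ∞) onto [13, ∞).
These images are disjoint, so no value is attained by both pieces. Therefore g is injective.
Because the two images are disjoint, no x < 1 has g(x) = g(1), so we compute g⁻¹(19): 19 lies in [13, ∞), so solve 2x + 11 = 19: x = (19 − 11)/2 = 4.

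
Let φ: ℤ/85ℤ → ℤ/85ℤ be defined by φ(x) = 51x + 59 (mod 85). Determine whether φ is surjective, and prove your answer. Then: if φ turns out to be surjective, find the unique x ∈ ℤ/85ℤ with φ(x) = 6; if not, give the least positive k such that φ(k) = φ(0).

5

Since gcd(51, 85) = 17, we have 51x ≡ 0 (mod 17) for all x, so φ(x) ≡ 8 (mod 17).
But 0 ≢ 8 (mod 17), so 0 ∈ ℤ/85ℤ has no preimage. Thus φ is not surjective.
Since φ is not surjective, we find the least positive k with φ(k) = φ(0): this means 51k ≡ 0 (mod 85), i.e. 85 ∣ 51k. Since gcd(51, 85) = 17, dividing through by 17 this holds exactly when 5 ∣ 3k, and as gcd(3, 5) = 1, exactly when 5 ∣ k.
The smallest positive such k is 5.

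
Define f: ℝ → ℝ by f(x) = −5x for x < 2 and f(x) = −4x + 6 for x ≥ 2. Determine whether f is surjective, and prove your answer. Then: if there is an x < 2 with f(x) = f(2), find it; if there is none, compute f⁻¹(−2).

Both pieces are strictly decreasing (slopes −5 and −4), so each is injective on its own interval.
The left piece maps (−∞, 2) onto (−10, ∞); the right piece maps [2, ∞) onto (−∞, −2].
The union (−10, ∞) ∪ (−∞, −2] covers ℝ, so f is surjective.
For the follow-up: the images overlap, so an x < 2 with f(x) = f(2) exists. f(2) = −2; solving −5x = −2 for x < 2 gives x = (−2 − 0)/(−5) = 2/5.

2/5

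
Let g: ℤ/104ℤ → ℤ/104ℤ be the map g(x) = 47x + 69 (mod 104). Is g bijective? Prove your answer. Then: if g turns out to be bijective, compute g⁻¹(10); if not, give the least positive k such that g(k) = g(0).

Recall: injectivity means: for all s, t in the domain, g(s) = g(t) implies s = t.
If g(s) = g(t), then 47s ≡ 47t (mod 104). Because gcd(47, 104) = 1, we may cancel 47 to get s ≡ t (mod 104).
We now compute 47⁻¹ mod 104 explicitly. Euclid's algorithm: 104 = 2·47 + 10, 47 = 4·10 + 7, 10 = 1·7 + 3, 7 = 2·3 + 1; back-substituting gives 1 = 31·47 − 14·104, so 47⁻¹ ≡ 31 (mod 104).
Then y ↦ 31(y − 69) is a two-sided inverse to g, so every y ∈ ℤ/104ℤ has a preimage.
So g is bijective.
Since g is bijective, we find g⁻¹(10): we need 47x ≡ 10 − 69 ≡ 45 (mod 104). Using 47⁻¹ = 31: x ≡ 31·45 = 1395 = 13·104 + 43, so x = 43.
Check: g(43) = 47·43 + 69 = 2090 = 20·104 + 10 ≡ 10 (mod 104).

43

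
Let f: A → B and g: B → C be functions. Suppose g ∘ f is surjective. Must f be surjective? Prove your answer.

not surjective

No. Take A = {1, 2, 3}, B = {1, 2, 3, 4, 5, 6}, C = {1}, f(a) = 1 for every a ∈ A, and g(b) = 1 for every b ∈ B.
Then g ∘ f is surjective onto {1}, but 6 ∈ B has no preimage under f, so f is not surjective.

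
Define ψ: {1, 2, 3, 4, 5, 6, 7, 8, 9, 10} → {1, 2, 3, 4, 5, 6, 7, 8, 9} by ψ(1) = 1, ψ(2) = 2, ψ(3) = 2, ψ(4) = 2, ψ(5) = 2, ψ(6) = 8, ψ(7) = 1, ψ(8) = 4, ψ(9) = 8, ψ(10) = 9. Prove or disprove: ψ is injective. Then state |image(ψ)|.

ψ(2) = 2 = ψ(3) with 2 ≠ 3, so ψ is not injective.
The image of ψ is {1, 2, 4, 8, 9}, which has 5 elements.

5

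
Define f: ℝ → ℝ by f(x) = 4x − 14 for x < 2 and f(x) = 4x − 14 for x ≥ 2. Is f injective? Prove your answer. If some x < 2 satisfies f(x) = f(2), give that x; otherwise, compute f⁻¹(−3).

11/4

Both pieces are strictly increasing (slopes 4 and 4), so each is injective on its own interval.
The left piece maps (−∞, 2) onto (−∞, −6); the right piece maps [2, ∞) onto [−6, ∞).
These images are disjoint, so no value is attained by both pieces. Therefore f is injective.
Because the two images are disjoint, no x < 2 has f(x) = f(2), so we compute f⁻¹(−3): −3 lies in [−6, ∞), so solve 4x − 14 = −3: x = (−3 + 14)/4 = 11/4.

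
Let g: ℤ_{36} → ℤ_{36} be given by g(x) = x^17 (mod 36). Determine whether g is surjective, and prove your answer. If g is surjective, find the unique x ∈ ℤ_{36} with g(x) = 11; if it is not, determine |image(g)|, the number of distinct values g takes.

21

g(0) = 0^17 = 0.
g(6): Repeated squaring mod 36: 6^1 ≡ 6, 6^2 ≡ 6² = 36 ≡ 0, 6^4 ≡ 0² = 0, 6^8 ≡ 0² = 0, 6^16 ≡ 0² = 0. Since 17 = 16 + 1, 6^17 ≡ 0·6: 0·6 = 0. So 6^17 ≡ 0 (mod 36).
So g(0) = g(6) = 0 while 0 ≠ 6, therefore g is not injective.
A non-injective map from the 36-element set ℤ_{36} to itself takes at most 35 distinct values, so it cannot be surjective. So g is not surjective.
Since g is not surjective, we determine |image(g)|. Computing x^17 mod 36 for each x (by repeated squaring, reducing mod 36 at every step), the values g(0), g(1), …, g(35) are: 0, 1, 32, 27, 16, 29, 0, 31, 8, 9, 28, 23, 0, 25, 20, 27, 4, 17, 0, 19, 32, 9, 16, 11, 0, 13, 8, 27, 28, 5, 0, 7, 20, 9, 4, 35.
The distinct values are {0, 1, 4, 5, 7, 8, 9, 11, 13, 16, 17, 19, 20, 23, 25, 27, 28, 29, 31, 32, 35}; there are 21 of them.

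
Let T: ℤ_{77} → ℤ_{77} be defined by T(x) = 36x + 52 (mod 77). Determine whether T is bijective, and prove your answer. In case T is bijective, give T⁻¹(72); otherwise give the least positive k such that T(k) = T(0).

69

Suppose T(s) = T(t) in ℤ_{77}. Then 36s + 52 ≡ 36t + 52 (mod 77), hence 36(s − t) ≡ 0 (mod 77).
Since gcd(36, 77) = 1, 36 is invertible modulo 77, hence s − t ≡ 0 (mod 77), i.e. s = t.
We now compute 36⁻¹ mod 77 explicitly. Euclid's algorithm: 77 = 2·36 + 5, 36 = 7·5 + 1; back-substituting gives 1 = 15·36 − 7·77, so 36⁻¹ ≡ 15 (mod 77).
Then y ↦ 15(y − 52) is a two-sided inverse to T, so every y ∈ ℤ_{77} has a preimage.
Thus T is bijective.
Since T is bijective, we compute T⁻¹(72): solve 36x + 52 ≡ 72 (mod 77), i.e. 36x ≡ 20 (mod 77).
Multiplying by 36⁻¹ = 15 gives x ≡ 15·20 = 300 = 3·77 + 69 ≡ 69 (mod 77).
Check: T(69) = 36·69 + 52 = 2536 = 32·77 + 72 ≡ 72 (mod 77).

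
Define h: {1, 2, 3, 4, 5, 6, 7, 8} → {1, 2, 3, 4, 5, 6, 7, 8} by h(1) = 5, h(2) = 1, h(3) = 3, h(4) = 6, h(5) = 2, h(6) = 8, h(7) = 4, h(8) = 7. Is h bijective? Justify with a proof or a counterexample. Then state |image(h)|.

8

The values 5, 1, 3, 6, 2, 8, 4, 7 are a permutation of {1, 2, 3, 4, 5, 6, 7, 8}: each element appears exactly once.
So h is injective and surjective, hence bijective.
The image of h is {1, 2, 3, 4, 5, 6, 7, 8}, which has 8 elements.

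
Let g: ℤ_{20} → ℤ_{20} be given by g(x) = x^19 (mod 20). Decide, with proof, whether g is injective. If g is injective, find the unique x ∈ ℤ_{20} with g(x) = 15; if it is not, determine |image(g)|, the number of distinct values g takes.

15

g(0) = 0^19 = 0.
g(10): Repeated squaring mod 20: 10^1 ≡ 10, 10^2 ≡ 10² = 100 ≡ 0, 10^4 ≡ 0² = 0, 10^8 ≡ 0² = 0, 10^16 ≡ 0² = 0. Since 19 = 16 + 2 + 1, 10^19 ≡ 0·0·10: 0·0 = 0, then 0·10 = 0. So 10^19 ≡ 0 (mod 20).
So g(0) = g(10) = 0 while 0 ≠ 10, so g is not injective.
Since g is not injective, we determine |image(g)|. Computing x^19 mod 20 for each x (by repeated squaring, reducing mod 20 at every step), the values g(0), g(1), …, g(19) are: 0, 1, 8, 7, 4, 5, 16, 3, 12, 9, 0, 11, 8, 17, 4, 15, 16, 13, 12, 19.
The distinct values are {0, 1, 3, 4, 5, 7, 8, 9, 11, 12, 13, 15, 16, 17, 19}; there are 15 of them.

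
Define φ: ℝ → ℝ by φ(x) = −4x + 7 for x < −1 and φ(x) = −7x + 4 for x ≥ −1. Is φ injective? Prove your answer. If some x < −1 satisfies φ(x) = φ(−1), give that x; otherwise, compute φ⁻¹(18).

-11/4

Both pieces are strictly decreasing (slopes −4 and −7), so each is injective on its own interval.
The left piece maps (−∞, −1) onto (11, ∞); the right piece maps [−1, ∞) onto (−∞, 11].
These images are disjoint, so no value is attained by both pieces. Hence φ is injective.
Because the two images are disjoint, no x < −1 has φ(x) = φ(−1), so we compute φ⁻¹(18): 18 lies in (11, ∞), so solve −4x + 7 = 18: x = (18 − 7)/(−4) = −11/4.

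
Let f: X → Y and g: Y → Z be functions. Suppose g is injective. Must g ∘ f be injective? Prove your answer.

not injective

No. Take X = {1, 2}, Y = Z = {1, 2, 3}, f(1) = f(2) = 1, and g = identity (injective).
Then (g ∘ f)(1) = (g ∘ f)(2) = 1 with 1 ≠ 2, so g ∘ f is not injective.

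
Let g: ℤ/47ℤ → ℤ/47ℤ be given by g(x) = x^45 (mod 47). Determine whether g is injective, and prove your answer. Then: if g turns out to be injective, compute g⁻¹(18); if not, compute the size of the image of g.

34

Since 47 is prime, the nonzero elements of ℤ/47ℤ form a cyclic group of order 46.
As gcd(45, 46) = 1, raising to the 45th power is a bijection on this group: if s^45 ≡ t^45 then (st^{−1})^45 = 1, and the only element of order dividing gcd(45, 46) = 1 is 1, so s = t.
With g(0) = 0 this makes g injective on all of ℤ/47ℤ, hence bijective (finite equal-size domain and codomain). In particular g is injective.
Since g is injective, we find the preimage of 18. The inverse of x ↦ x^45 on (ℤ/47ℤ)^× is x ↦ x^45, because 45·45 = 2025 = 44·46 + 1 ≡ 1 (mod 46) and x^{46} = 1 for x ≠ 0 (Fermat). So g⁻¹(18) = 18^45 mod 47.
Repeated squaring mod 47: 18^1 ≡ 18, 18^2 ≡ 18² = 324 ≡ 42, 18^4 ≡ 42² = 1764 ≡ 25, 18^8 ≡ 25² = 625 ≡ 14, 18^16 ≡ 14² = 196 ≡ 8, 18^32 ≡ 8² = 64 ≡ 17. Since 45 = 32 + 8 + 4 + 1, 18^45 ≡ 17·14·25·18: 17·14 = 238 ≡ 3, then 3·25 = 75 ≡ 28, then 28·18 = 504 ≡ 34. So 18^45 ≡ 34 (mod 47).
Hence g⁻¹(18) = 34.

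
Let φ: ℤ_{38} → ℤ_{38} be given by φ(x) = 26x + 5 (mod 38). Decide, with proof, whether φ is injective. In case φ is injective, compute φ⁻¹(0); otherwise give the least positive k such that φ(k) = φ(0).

19

We have gcd(26, 38) = 2 > 1. Taking s = 0 and t = 19: φ(0) = 5 and φ(19) = 26·19 + 5 = 499 ≡ 5 (mod 38).
So φ(0) = φ(19) while 0 ≠ 19, so φ is not injective.
Since φ is not injective, we find the least positive k with φ(k) = φ(0): this means 26k ≡ 0 (mod 38), i.e. 38 ∣ 26k. Since gcd(26, 38) = 2, dividing through by 2 this holds exactly when 19 ∣ 13k, and as gcd(13, 19) = 1, exactly when 19 ∣ k.
The smallest positive such k is 19.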